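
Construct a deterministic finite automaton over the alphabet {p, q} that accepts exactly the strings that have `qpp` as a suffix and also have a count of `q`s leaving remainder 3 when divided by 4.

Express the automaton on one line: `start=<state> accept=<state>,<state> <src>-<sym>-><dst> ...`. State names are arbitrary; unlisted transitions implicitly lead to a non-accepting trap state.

Handle the two conditions separately and then intersect. The first has 4 states tracking how much of the suffix `qpp` has currently been matched; the second has 4 states tracking the count of `q`s modulo 4. A product state is a pair (one from each), accepting exactly when both do.
16 states suffice.
       p  q 
>  A   A  B 
   B   C  D 
   C   E  D 
   D   F  G 
   E   H  D 
   F   I  G 
   G   J  K 
   H   H  D 
   I   L  G 
   J   M  K 
   K   N  B 
   L   L  G 
 * M   O  K 
   N   P  B 
   O   O  K 
   P   A  B 
(> = start, * = accepting)

start=A accept=M A-p->A A-q->B B-p->C B-q->D C-p->E C-q->D D-p->F D-q->G E-p->H E-q->D F-p->I F-q->G G-p->J G-q->K H-p->H H-q->D I-p->L I-q->G J-p->M J-q->K K-p->N K-q->B L-p->L L-q->G M-p->O M-q->K N-p->P N-q->B O-p->O O-q->K P-p->A P-q->B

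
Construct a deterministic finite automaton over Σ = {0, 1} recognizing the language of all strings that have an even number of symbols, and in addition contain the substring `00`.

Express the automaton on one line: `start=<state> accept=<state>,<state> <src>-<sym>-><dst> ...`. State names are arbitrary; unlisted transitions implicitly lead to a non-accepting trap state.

start=A accept=D A-0->B A-1->C B-0->D B-1->A C-0->E C-1->A D-0->F D-1->F E-0->F E-1->C F-0->D F-1->D

Build one automaton per condition and run them in lockstep. One (2 states) tracks the input length modulo 2; the other (3 states) tracks whether and how much of `00` has been seen. Each combined state is a pair, one component from each; accept when both components accept.
With 6 states:
       0  1 
>  A   B  C 
   B   D  A 
   C   E  A 
 * D   F  F 
   E   F  C 
   F   D  D 
(> = start, * = accepting)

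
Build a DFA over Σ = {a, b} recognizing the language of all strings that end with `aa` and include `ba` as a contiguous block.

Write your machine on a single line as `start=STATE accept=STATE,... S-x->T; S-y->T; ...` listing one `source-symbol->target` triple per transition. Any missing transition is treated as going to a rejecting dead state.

start=s0; accept=s5; s0-a->s1; s0-b->s2; s1-a->s3; s1-b->s2; s2-a->s4; s2-b->s2; s3-a->s3; s3-b->s2; s4-a->s5; s4-b->s6; s5-a->s5; s5-b->s6; s6-a->s4; s6-b->s6

Run two small machines in parallel and take their product. One (3 states) tracks how much of the suffix `aa` has currently been matched; the other (3 states) tracks whether and how much of `ba` has been seen. Each combined state is a pair, one component from each; accept when both components accept.
7 states suffice.
        a   b  
>  s0   s1  s2 
   s1   s3  s2 
   s2   s4  s2 
   s3   s3  s2 
   s4   s5  s6 
 * s5   s5  s6 
   s6   s4  s6 
(> = start, * = accepting)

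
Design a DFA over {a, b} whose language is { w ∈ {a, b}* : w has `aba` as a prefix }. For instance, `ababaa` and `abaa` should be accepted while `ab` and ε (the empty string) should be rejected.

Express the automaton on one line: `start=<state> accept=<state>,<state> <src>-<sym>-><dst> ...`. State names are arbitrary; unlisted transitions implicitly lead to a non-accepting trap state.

Walk along `aba` while the input agrees: from s0 take `a` to s1, and so on. Any deviation drops to the rejecting sink s4. Once s3 is reached the prefix is confirmed and every continuation is accepted.
5 states suffice.
        a   b  
>  s0   s1  s4 
   s1   s4  s2 
   s2   s3  s4 
 * s3   s3  s3 
   s4   s4  s4 
(> = start, * = accepting)

start=s0 accept=s3 s0-a->s1 s0-b->s4 s1-a->s4 s1-b->s2 s2-a->s3 s2-b->s4 s3-a->s3 s3-b->s3 s4-a->s4 s4-b->s4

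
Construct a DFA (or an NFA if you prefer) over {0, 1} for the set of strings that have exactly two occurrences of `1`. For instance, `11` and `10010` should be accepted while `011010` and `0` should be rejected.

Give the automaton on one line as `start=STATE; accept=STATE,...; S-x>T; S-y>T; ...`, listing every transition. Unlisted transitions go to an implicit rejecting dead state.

Only the number of `1`s matters, and only up to 3. Make a chain S0 → S1 → S2 → S3 advanced by each `1` (with S3 absorbing); every other symbol self-loops. The accepting set is {S2}.
4 states suffice.
        0   1  
>  S0   S0  S1 
   S1   S1  S2 
 * S2   S2  S3 
   S3   S3  S3 
(> = start, * = accepting)

start=S0; accept=S2; S0-0>S0; S0-1>S1; S1-0>S1; S1-1>S2; S2-0>S2; S2-1>S3; S3-0>S3; S3-1>S3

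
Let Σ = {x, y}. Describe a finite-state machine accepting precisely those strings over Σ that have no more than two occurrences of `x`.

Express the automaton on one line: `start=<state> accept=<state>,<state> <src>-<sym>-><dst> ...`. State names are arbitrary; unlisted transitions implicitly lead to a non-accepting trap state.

Only the number of `x`s matters, and only up to 3. Make a chain S0 → S1 → S2 → S3 advanced by each `x` (with S3 absorbing); every other symbol self-loops. The accepting set is {S0, S1, S2}.
A 4-state machine:
        x   y  
>* S0   S1  S0 
 * S1   S2  S1 
 * S2   S3  S2 
   S3   S3  S3 
(> = start, * = accepting)

start=S0 accept=S0,S1,S2 S0-x->S1 S0-y->S0 S1-x->S2 S1-y->S1 S2-x->S3 S2-y->S2 S3-x->S3 S3-y->S3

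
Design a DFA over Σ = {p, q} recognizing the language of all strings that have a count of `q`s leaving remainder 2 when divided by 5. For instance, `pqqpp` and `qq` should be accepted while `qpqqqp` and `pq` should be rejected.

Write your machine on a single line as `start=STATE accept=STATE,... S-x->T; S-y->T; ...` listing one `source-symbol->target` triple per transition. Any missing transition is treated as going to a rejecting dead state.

The only thing that matters is how many `q`s have appeared, reduced mod 5. Use one state per residue: A for 0, …, E for 4. Reading `q` moves to the next residue; anything else stays put. C is accepting.
A 5-state machine:
       p  q 
>  A   A  B 
   B   B  C 
 * C   C  D 
   D   D  E 
   E   E  A 
(> = start, * = accepting)

start=A; accept=C; A-p->A; A-q->B; B-p->B; B-q->C; C-p->C; C-q->D; D-p->D; D-q->E; E-p->E; E-q->A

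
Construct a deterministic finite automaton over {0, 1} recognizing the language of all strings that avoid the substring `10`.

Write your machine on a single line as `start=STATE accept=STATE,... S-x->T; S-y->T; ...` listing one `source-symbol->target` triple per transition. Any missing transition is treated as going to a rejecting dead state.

start=s0; accept=s0,s1; s0-0->s0; s0-1->s1; s1-0->s2; s1-1->s1; s2-0->s2; s2-1->s2

This is the complement of 'contains `10`'. Use the same substring-matching states — s0 through s2 holding how much of `10` has just been matched — but flip the accepting set: everything except the trap s2 accepts.
With 3 states:
        0   1  
>* s0   s0  s1 
 * s1   s2  s1 
   s2   s2  s2 
(> = start, * = accepting)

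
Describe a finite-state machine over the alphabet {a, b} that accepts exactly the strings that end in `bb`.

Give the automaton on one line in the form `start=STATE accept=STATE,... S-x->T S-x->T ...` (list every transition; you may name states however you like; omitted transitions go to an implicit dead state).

Let each state record the length of the longest suffix of the input read so far that is also a prefix of `bb`. S1 means the last symbol is `b`; S2 means the last 2 symbols are `bb`. Accept only at S2, where the string currently ends in `bb`.
With 3 states:
        a   b  
>  S0   S0  S1 
   S1   S0  S2 
 * S2   S0  S2 
(> = start, * = accepting)

start=S0 accept=S2 S0-a->S0 S0-b->S1 S1-a->S0 S1-b->S2 S2-a->S0 S2-b->S2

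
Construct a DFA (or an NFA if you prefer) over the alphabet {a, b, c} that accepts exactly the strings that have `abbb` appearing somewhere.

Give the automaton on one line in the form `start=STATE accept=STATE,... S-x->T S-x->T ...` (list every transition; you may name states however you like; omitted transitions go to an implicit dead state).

States q0..q3 record the length of the longest prefix of `abbb` that matches the current input suffix. Reaching q4 means `abbb` has been seen, and we stay there forever. Accept from q4.
A 5-state machine:
        a   b   c  
>  q0   q1  q0  q0 
   q1   q1  q2  q0 
   q2   q1  q3  q0 
   q3   q1  q4  q0 
 * q4   q4  q4  q4 
(> = start, * = accepting)

start=q0 accept=q4 q0-a->q1 q0-b->q0 q0-c->q0 q1-a->q1 q1-b->q2 q1-c->q0 q2-a->q1 q2-b->q3 q2-c->q0 q3-a->q1 q3-b->q4 q3-c->q0 q4-a->q4 q4-b->q4 q4-c->q4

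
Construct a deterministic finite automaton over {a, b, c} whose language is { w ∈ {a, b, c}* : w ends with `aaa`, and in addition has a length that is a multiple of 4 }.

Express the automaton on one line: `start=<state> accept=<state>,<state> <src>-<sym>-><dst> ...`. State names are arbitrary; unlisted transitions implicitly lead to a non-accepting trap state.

Build one automaton per condition and run them in lockstep. The first has 4 states tracking how much of the suffix `aaa` has currently been matched; the second has 4 states tracking the input length modulo 4. A product state is a pair (one from each), accepting exactly when both do. After merging equivalent states the machine shrinks.
A 7-state machine:
        a   b   c  
>  s0   s1  s1  s1 
   s1   s2  s3  s3 
   s2   s4  s5  s5 
   s3   s5  s5  s5 
   s4   s6  s0  s0 
   s5   s0  s0  s0 
 * s6   s1  s1  s1 
(> = start, * = accepting)

start=s0 accept=s6 s0-a->s1 s0-b->s1 s0-c->s1 s1-a->s2 s1-b->s3 s1-c->s3 s2-a->s4 s2-b->s5 s2-c->s5 s3-a->s5 s3-b->s5 s3-c->s5 s4-a->s6 s4-b->s0 s4-c->s0 s5-a->s0 s5-b->s0 s5-c->s0 s6-a->s1 s6-b->s1 s6-c->s1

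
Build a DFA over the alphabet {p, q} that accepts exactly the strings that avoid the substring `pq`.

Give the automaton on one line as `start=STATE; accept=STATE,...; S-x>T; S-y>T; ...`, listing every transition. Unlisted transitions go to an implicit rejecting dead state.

Track partial matches of the forbidden pattern `pq`. State s2 is a dead state reached once `pq` has occurred; every other state accepts. s0 means no part of `pq` is currently matched.
With 3 states:
        p   q  
>* s0   s1  s0 
 * s1   s1  s2 
   s2   s2  s2 
(> = start, * = accepting)

start=s0; accept=s0,s1; s0-p>s1; s0-q>s0; s1-p>s1; s1-q>s2; s2-p>s2; s2-q>s2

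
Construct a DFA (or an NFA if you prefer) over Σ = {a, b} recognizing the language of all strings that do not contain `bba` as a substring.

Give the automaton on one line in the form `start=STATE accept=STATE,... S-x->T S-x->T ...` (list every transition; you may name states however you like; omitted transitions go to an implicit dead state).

start=s0 accept=s0,s1,s2 s0-a->s0 s0-b->s1 s1-a->s0 s1-b->s2 s2-a->s3 s2-b->s2 s3-a->s3 s3-b->s3

Track partial matches of the forbidden pattern `bba`. State s3 is a dead state reached once `bba` has occurred; every other state accepts. s0 means no part of `bba` is currently matched.
A 4-state machine:
        a   b  
>* s0   s0  s1 
 * s1   s0  s2 
 * s2   s3  s2 
   s3   s3  s3 
(> = start, * = accepting)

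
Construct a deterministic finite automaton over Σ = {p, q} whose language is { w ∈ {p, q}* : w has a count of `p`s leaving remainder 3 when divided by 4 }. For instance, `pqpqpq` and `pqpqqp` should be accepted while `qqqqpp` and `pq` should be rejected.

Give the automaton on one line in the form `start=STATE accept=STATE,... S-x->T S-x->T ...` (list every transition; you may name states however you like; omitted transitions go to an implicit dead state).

start=S0 accept=S3 S0-p->S1 S0-q->S0 S1-p->S2 S1-q->S1 S2-p->S3 S2-q->S2 S3-p->S0 S3-q->S3

The only thing that matters is how many `p`s have appeared, reduced mod 4. Use one state per residue: S0 for 0, …, S3 for 3. Reading `p` moves to the next residue; anything else stays put. S3 is accepting.
A 4-state machine:
        p   q  
>  S0   S1  S0 
   S1   S2  S1 
   S2   S3  S2 
 * S3   S0  S3 
(> = start, * = accepting)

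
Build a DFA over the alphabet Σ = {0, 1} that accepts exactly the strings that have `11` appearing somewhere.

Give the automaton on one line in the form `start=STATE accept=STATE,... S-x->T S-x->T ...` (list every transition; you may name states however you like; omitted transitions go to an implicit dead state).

States S0..S1 record the length of the longest prefix of `11` that matches the current input suffix. Reaching S2 means `11` has been seen, and we stay there forever. Accept from S2.
With 3 states:
        0   1  
>  S0   S0  S1 
   S1   S0  S2 
 * S2   S2  S2 
(> = start, * = accepting)

start=S0 accept=S2 S0-0->S0 S0-1->S1 S1-0->S0 S1-1->S2 S2-0->S2 S2-1->S2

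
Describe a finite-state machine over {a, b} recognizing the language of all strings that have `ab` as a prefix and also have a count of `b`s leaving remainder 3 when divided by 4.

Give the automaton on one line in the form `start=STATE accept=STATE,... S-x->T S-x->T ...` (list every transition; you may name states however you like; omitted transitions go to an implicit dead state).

Run two small machines in parallel and take their product. One (4 states) tracks whether the input so far still matches the prefix `ab`; the other (4 states) tracks the count of `b`s modulo 4. Each combined state is a pair, one component from each; accept when both components accept. Minimizing collapses redundant product states.
        a   b  
>  q0   q1  q2 
   q1   q2  q3 
   q2   q2  q2 
   q3   q3  q4 
   q4   q4  q5 
 * q5   q5  q6 
   q6   q6  q3 
(> = start, * = accepting)

start=q0 accept=q5 q0-a->q1 q0-b->q2 q1-a->q2 q1-b->q3 q2-a->q2 q2-b->q2 q3-a->q3 q3-b->q4 q4-a->q4 q4-b->q5 q5-a->q5 q5-b->q6 q6-a->q6 q6-b->q3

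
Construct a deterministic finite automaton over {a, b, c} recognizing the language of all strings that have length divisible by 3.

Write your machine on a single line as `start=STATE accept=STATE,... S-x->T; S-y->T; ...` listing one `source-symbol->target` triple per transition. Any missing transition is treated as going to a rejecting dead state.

start=S0; accept=S0; S0-a->S1; S0-b->S1; S0-c->S1; S1-a->S2; S1-b->S2; S1-c->S2; S2-a->S0; S2-b->S0; S2-c->S0

Count input length modulo 3: every symbol advances one step around the cycle S0 → S1 → S2 → S0. Accept at S0.
        a   b   c  
>* S0   S1  S1  S1 
   S1   S2  S2  S2 
   S2   S0  S0  S0 
(> = start, * = accepting)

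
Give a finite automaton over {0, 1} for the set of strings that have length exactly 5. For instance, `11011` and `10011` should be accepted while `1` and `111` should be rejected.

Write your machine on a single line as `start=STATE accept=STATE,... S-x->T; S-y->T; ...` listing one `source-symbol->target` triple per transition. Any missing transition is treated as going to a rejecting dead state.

We only need to distinguish lengths 0, 1, …, 5, and '>5'. Chain s0 → s1 → s2 → s3 → s4 → s5 → s6 on every symbol, with s6 looping. Accepting states: {s5}.
7 states suffice.
        0   1  
>  s0   s1  s1 
   s1   s2  s2 
   s2   s3  s3 
   s3   s4  s4 
   s4   s5  s5 
 * s5   s6  s6 
   s6   s6  s6 
(> = start, * = accepting)

start=s0; accept=s5; s0-0->s1; s0-1->s1; s1-0->s2; s1-1->s2; s2-0->s3; s2-1->s3; s3-0->s4; s3-1->s4; s4-0->s5; s4-1->s5; s5-0->s6; s5-1->s6; s6-0->s6; s6-1->s6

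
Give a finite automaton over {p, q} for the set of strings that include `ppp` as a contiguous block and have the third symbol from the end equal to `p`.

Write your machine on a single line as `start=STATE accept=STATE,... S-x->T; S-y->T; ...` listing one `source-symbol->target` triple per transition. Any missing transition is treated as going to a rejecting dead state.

start=A; accept=H,P,Q,R; A-p->B; A-q->C; B-p->D; B-q->E; C-p->F; C-q->G; D-p->H; D-q->I; E-p->J; E-q->K; F-p->L; F-q->M; G-p->N; G-q->O; H-p->H; H-q->P; I-p->J; I-q->K; J-p->L; J-q->M; K-p->N; K-q->O; L-p->H; L-q->I; M-p->J; M-q->K; N-p->L; N-q->M; O-p->N; O-q->O; P-p->Q; P-q->R; Q-p->S; Q-q->T; R-p->U; R-q->V; S-p->H; S-q->P; T-p->Q; T-q->R; U-p->S; U-q->T; V-p->U; V-q->V

Build one automaton per condition and run them in lockstep. The first has 4 states tracking whether and how much of `ppp` has been seen; the second has 15 states tracking the last 3 symbols read. A product state is a pair (one from each), accepting exactly when both do.
With 22 states:
       p  q 
>  A   B  C 
   B   D  E 
   C   F  G 
   D   H  I 
   E   J  K 
   F   L  M 
   G   N  O 
 * H   H  P 
   I   J  K 
   J   L  M 
   K   N  O 
   L   H  I 
   M   J  K 
   N   L  M 
   O   N  O 
 * P   Q  R 
 * Q   S  T 
 * R   U  V 
   S   H  P 
   T   Q  R 
   U   S  T 
   V   U  V 
(> = start, * = accepting)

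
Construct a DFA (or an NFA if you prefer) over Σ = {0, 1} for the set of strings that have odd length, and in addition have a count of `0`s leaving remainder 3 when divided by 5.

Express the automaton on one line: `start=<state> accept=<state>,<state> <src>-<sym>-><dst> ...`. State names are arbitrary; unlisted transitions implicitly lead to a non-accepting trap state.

Run two small machines in parallel and take their product. The first has 2 states tracking the input length modulo 2; the second has 5 states tracking the count of `0`s modulo 5. A product state is a pair (one from each), accepting exactly when both do.
10 states suffice.
       0  1 
>  A   B  C 
   B   D  E 
   C   E  A 
   D   F  G 
   E   G  B 
 * F   H  I 
   G   I  D 
   H   C  J 
   I   J  F 
   J   A  H 
(> = start, * = accepting)

start=A accept=F A-0->B A-1->C B-0->D B-1->E C-0->E C-1->A D-0->F D-1->G E-0->G E-1->B F-0->H F-1->I G-0->I G-1->D H-0->C H-1->J I-0->J I-1->F J-0->A J-1->H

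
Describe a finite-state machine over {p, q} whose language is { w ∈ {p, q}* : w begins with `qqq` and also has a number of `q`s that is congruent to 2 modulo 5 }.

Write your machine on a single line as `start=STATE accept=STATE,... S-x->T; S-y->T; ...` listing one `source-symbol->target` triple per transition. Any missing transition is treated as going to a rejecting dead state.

Run two small machines in parallel and take their product. One (5 states) tracks whether the input so far still matches the prefix `qqq`; the other (5 states) tracks the count of `q`s modulo 5. Each combined state is a pair, one component from each; accept when both components accept. Equivalent product states are then merged.
A 9-state machine:
        p   q  
>  S0   S1  S2 
   S1   S1  S1 
   S2   S1  S3 
   S3   S1  S4 
   S4   S4  S5 
   S5   S5  S6 
   S6   S6  S7 
   S7   S7  S8 
 * S8   S8  S4 
(> = start, * = accepting)

start=S0; accept=S8; S0-p->S1; S0-q->S2; S1-p->S1; S1-q->S1; S2-p->S1; S2-q->S3; S3-p->S1; S3-q->S4; S4-p->S4; S4-q->S5; S5-p->S5; S5-q->S6; S6-p->S6; S6-q->S7; S7-p->S7; S7-q->S8; S8-p->S8; S8-q->S4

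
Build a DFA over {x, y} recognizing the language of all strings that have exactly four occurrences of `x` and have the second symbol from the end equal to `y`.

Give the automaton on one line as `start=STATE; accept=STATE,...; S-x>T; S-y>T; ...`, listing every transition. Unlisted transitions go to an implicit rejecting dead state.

Build one automaton per condition and run them in lockstep. The first has 6 states tracking the count of `x`s, saturating at 5; the second has 7 states tracking the last 2 symbols read. A product state is a pair (one from each), accepting exactly when both do. Equivalent product states are then merged.
With 10 states:
        x   y  
>  q0   q1  q0 
   q1   q2  q1 
   q2   q3  q2 
   q3   q4  q5 
   q4   q6  q7 
   q5   q8  q5 
   q6   q6  q6 
   q7   q6  q9 
 * q8   q6  q7 
 * q9   q6  q9 
(> = start, * = accepting)

start=q0; accept=q8,q9; q0-x>q1; q0-y>q0; q1-x>q2; q1-y>q1; q2-x>q3; q2-y>q2; q3-x>q4; q3-y>q5; q4-x>q6; q4-y>q7; q5-x>q8; q5-y>q5; q6-x>q6; q6-y>q6; q7-x>q6; q7-y>q9; q8-x>q6; q8-y>q7; q9-x>q6; q9-y>q9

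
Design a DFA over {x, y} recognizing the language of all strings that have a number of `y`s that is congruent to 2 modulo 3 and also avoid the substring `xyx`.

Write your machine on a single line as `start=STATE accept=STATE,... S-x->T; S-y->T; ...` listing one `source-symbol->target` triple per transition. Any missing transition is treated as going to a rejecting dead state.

start=q0; accept=q5,q7,q8; q0-x->q1; q0-y->q2; q1-x->q1; q1-y->q3; q2-x->q4; q2-y->q5; q3-x->q6; q3-y->q5; q4-x->q4; q4-y->q7; q5-x->q8; q5-y->q0; q6-x->q6; q6-y->q6; q7-x->q6; q7-y->q0; q8-x->q8; q8-y->q9; q9-x->q6; q9-y->q2

Handle the two conditions separately and then intersect. The first has 3 states tracking the count of `y`s modulo 3; the second has 4 states tracking partial matches of the forbidden pattern `xyx`. A product state is a pair (one from each), accepting exactly when both do. Equivalent product states are then merged.
10 states suffice.
        x   y  
>  q0   q1  q2 
   q1   q1  q3 
   q2   q4  q5 
   q3   q6  q5 
   q4   q4  q7 
 * q5   q8  q0 
   q6   q6  q6 
 * q7   q6  q0 
 * q8   q8  q9 
   q9   q6  q2 
(> = start, * = accepting)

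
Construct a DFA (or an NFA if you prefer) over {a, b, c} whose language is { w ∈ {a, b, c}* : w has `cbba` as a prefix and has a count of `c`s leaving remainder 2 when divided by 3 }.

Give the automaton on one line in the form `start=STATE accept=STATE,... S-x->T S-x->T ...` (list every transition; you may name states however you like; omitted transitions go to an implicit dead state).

Handle the two conditions separately and then intersect. The first has 6 states tracking whether the input so far still matches the prefix `cbba`; the second has 3 states tracking the count of `c`s modulo 3. A product state is a pair (one from each), accepting exactly when both do. Equivalent product states are then merged.
8 states suffice.
        a   b   c  
>  S0   S1  S1  S2 
   S1   S1  S1  S1 
   S2   S1  S3  S1 
   S3   S1  S4  S1 
   S4   S5  S1  S1 
   S5   S5  S5  S6 
 * S6   S6  S6  S7 
   S7   S7  S7  S5 
(> = start, * = accepting)

start=S0 accept=S6 S0-a->S1 S0-b->S1 S0-c->S2 S1-a->S1 S1-b->S1 S1-c->S1 S2-a->S1 S2-b->S3 S2-c->S1 S3-a->S1 S3-b->S4 S3-c->S1 S4-a->S5 S4-b->S1 S4-c->S1 S5-a->S5 S5-b->S5 S5-c->S6 S6-a->S6 S6-b->S6 S6-c->S7 S7-a->S7 S7-b->S7 S7-c->S5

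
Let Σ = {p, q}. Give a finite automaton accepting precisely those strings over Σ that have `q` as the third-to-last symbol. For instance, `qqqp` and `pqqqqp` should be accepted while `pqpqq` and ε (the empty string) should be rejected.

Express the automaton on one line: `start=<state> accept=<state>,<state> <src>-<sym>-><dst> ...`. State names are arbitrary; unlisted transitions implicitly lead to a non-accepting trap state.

start=S0 accept=S11,S12,S13,S14 S0-p->S1 S0-q->S2 S1-p->S3 S1-q->S4 S2-p->S5 S2-q->S6 S3-p->S7 S3-q->S8 S4-p->S9 S4-q->S10 S5-p->S11 S5-q->S12 S6-p->S13 S6-q->S14 S7-p->S7 S7-q->S8 S8-p->S9 S8-q->S10 S9-p->S11 S9-q->S12 S10-p->S13 S10-q->S14 S11-p->S7 S11-q->S8 S12-p->S9 S12-q->S10 S13-p->S11 S13-q->S12 S14-p->S13 S14-q->S14

A DFA must remember the last 3 symbols (since which symbol is third-to-last isn't known until the input ends). Use one state per possible window of the last ≤3 symbols; accept from those whose window starts with `q`.
          p    q  
>  S0     S1   S2 
   S1     S3   S4 
   S2     S5   S6 
   S3     S7   S8 
   S4     S9  S10 
   S5    S11  S12 
   S6    S13  S14 
   S7     S7   S8 
   S8     S9  S10 
   S9    S11  S12 
   S10   S13  S14 
 * S11    S7   S8 
 * S12    S9  S10 
 * S13   S11  S12 
 * S14   S13  S14 
(> = start, * = accepting)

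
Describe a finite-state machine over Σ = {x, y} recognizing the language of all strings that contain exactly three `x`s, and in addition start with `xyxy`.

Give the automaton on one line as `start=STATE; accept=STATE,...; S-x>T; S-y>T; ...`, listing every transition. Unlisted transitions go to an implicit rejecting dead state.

start=s0; accept=s6; s0-x>s1; s0-y>s2; s1-x>s2; s1-y>s3; s2-x>s2; s2-y>s2; s3-x>s4; s3-y>s2; s4-x>s2; s4-y>s5; s5-x>s6; s5-y>s5; s6-x>s2; s6-y>s6

Handle the two conditions separately and then intersect. The first has 5 states tracking the count of `x`s, saturating at 4; the second has 6 states tracking whether the input so far still matches the prefix `xyxy`. A product state is a pair (one from each), accepting exactly when both do. Minimizing collapses redundant product states.
With 7 states:
        x   y  
>  s0   s1  s2 
   s1   s2  s3 
   s2   s2  s2 
   s3   s4  s2 
   s4   s2  s5 
   s5   s6  s5 
 * s6   s2  s6 
(> = start, * = accepting)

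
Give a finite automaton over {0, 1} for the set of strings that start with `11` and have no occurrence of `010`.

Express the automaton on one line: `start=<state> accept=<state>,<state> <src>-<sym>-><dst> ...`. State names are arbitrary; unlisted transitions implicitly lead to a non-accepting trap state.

Handle the two conditions separately and then intersect. One (4 states) tracks whether the input so far still matches the prefix `11`; the other (4 states) tracks partial matches of the forbidden pattern `010`. Each combined state is a pair, one component from each; accept when both components accept. Minimizing collapses redundant product states.
With 6 states:
       0  1 
>  A   B  C 
   B   B  B 
   C   B  D 
 * D   E  D 
 * E   E  F 
 * F   B  D 
(> = start, * = accepting)

start=A accept=D,E,F A-0->B A-1->C B-0->B B-1->B C-0->B C-1->D D-0->E D-1->D E-0->E E-1->F F-0->B F-1->D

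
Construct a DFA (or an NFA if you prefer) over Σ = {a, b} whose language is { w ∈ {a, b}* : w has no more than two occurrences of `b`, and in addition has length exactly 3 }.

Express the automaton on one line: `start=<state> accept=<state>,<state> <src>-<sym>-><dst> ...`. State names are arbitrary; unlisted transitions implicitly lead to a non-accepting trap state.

Run two small machines in parallel and take their product. The first has 4 states tracking the count of `b`s, saturating at 3; the second has 5 states tracking the input length, saturating at 4. A product state is a pair (one from each), accepting exactly when both do.
With 14 states:
          a    b  
>  q0     q1   q2 
   q1     q3   q4 
   q2     q4   q5 
   q3     q6   q7 
   q4     q7   q8 
   q5     q8   q9 
 * q6    q10  q11 
 * q7    q11  q12 
 * q8    q12  q13 
   q9    q13  q13 
   q10   q10  q11 
   q11   q11  q12 
   q12   q12  q13 
   q13   q13  q13 
(> = start, * = accepting)

start=q0 accept=q6,q7,q8 q0-a->q1 q0-b->q2 q1-a->q3 q1-b->q4 q2-a->q4 q2-b->q5 q3-a->q6 q3-b->q7 q4-a->q7 q4-b->q8 q5-a->q8 q5-b->q9 q6-a->q10 q6-b->q11 q7-a->q11 q7-b->q12 q8-a->q12 q8-b->q13 q9-a->q13 q9-b->q13 q10-a->q10 q10-b->q11 q11-a->q11 q11-b->q12 q12-a->q12 q12-b->q13 q13-a->q13 q13-b->q13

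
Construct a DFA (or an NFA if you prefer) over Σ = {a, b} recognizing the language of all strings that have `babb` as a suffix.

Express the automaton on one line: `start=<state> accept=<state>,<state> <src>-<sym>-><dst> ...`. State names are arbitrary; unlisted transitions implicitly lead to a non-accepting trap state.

start=S0 accept=S4 S0-a->S0 S0-b->S1 S1-a->S2 S1-b->S1 S2-a->S0 S2-b->S3 S3-a->S2 S3-b->S4 S4-a->S2 S4-b->S1

Remember how much of `babb` the current input suffix matches. State S0 means no match yet; S1 means the last symbol is `b`; S2 means the last 2 symbols are `ba`; S3 means the last 3 symbols are `bab`; S4 means the last 4 symbols are `babb`. Only S4 accepts. On a mismatch, fall back to the longest proper suffix that is still a prefix of `babb`.
A 5-state machine:
        a   b  
>  S0   S0  S1 
   S1   S2  S1 
   S2   S0  S3 
   S3   S2  S4 
 * S4   S2  S1 
(> = start, * = accepting)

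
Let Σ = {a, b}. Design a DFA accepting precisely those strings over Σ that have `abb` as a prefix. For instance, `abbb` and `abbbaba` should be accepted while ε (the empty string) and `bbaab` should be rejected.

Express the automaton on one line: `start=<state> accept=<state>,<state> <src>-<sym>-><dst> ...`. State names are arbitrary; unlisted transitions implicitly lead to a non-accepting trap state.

start=q0 accept=q3 q0-a->q1 q0-b->q4 q1-a->q4 q1-b->q2 q2-a->q4 q2-b->q3 q3-a->q3 q3-b->q3 q4-a->q4 q4-b->q4

Walk along `abb` while the input agrees: from q0 take `a` to q1, and so on. Any deviation drops to the rejecting sink q4. Once q3 is reached the prefix is confirmed and every continuation is accepted.
A 5-state machine:
        a   b  
>  q0   q1  q4 
   q1   q4  q2 
   q2   q4  q3 
 * q3   q3  q3 
   q4   q4  q4 
(> = start, * = accepting)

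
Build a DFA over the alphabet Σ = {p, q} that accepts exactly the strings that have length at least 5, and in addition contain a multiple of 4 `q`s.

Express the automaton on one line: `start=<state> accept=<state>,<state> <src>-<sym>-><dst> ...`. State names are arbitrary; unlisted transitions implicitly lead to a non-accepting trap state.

Build one automaton per condition and run them in lockstep. The first has 7 states tracking the input length, saturating at 6; the second has 4 states tracking the count of `q`s modulo 4. A product state is a pair (one from each), accepting exactly when both do.
          p    q  
>  s0     s1   s2 
   s1     s3   s4 
   s2     s4   s5 
   s3     s6   s7 
   s4     s7   s8 
   s5     s8   s9 
   s6    s10  s11 
   s7    s11  s12 
   s8    s12  s13 
   s9    s13  s10 
   s10   s14  s15 
   s11   s15  s16 
   s12   s16  s17 
   s13   s17  s14 
 * s14   s18  s19 
   s15   s19  s20 
   s16   s20  s21 
   s17   s21  s18 
 * s18   s18  s19 
   s19   s19  s20 
   s20   s20  s21 
   s21   s21  s18 
(> = start, * = accepting)

start=s0 accept=s14,s18 s0-p->s1 s0-q->s2 s1-p->s3 s1-q->s4 s2-p->s4 s2-q->s5 s3-p->s6 s3-q->s7 s4-p->s7 s4-q->s8 s5-p->s8 s5-q->s9 s6-p->s10 s6-q->s11 s7-p->s11 s7-q->s12 s8-p->s12 s8-q->s13 s9-p->s13 s9-q->s10 s10-p->s14 s10-q->s15 s11-p->s15 s11-q->s16 s12-p->s16 s12-q->s17 s13-p->s17 s13-q->s14 s14-p->s18 s14-q->s19 s15-p->s19 s15-q->s20 s16-p->s20 s16-q->s21 s17-p->s21 s17-q->s18 s18-p->s18 s18-q->s19 s19-p->s19 s19-q->s20 s20-p->s20 s20-q->s21 s21-p->s21 s21-q->s18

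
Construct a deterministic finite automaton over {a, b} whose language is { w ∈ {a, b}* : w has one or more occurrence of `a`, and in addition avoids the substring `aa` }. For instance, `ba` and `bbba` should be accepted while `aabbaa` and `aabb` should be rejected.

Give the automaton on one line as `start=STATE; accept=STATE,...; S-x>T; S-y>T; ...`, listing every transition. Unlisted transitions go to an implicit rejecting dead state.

start=q0; accept=q1,q3,q4,q5; q0-a>q1; q0-b>q0; q1-a>q2; q1-b>q3; q2-a>q2; q2-b>q2; q3-a>q4; q3-b>q3; q4-a>q2; q4-b>q5; q5-a>q4; q5-b>q5

Handle the two conditions separately and then intersect. One (3 states) tracks the count of `a`s, saturating at 2; the other (3 states) tracks partial matches of the forbidden pattern `aa`. Each combined state is a pair, one component from each; accept when both components accept.
With 6 states:
        a   b  
>  q0   q1  q0 
 * q1   q2  q3 
   q2   q2  q2 
 * q3   q4  q3 
 * q4   q2  q5 
 * q5   q4  q5 
(> = start, * = accepting)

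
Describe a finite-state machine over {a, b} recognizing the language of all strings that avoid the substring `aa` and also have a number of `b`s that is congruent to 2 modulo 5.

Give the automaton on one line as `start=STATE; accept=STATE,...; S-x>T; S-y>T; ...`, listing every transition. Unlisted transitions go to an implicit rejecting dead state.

start=s0; accept=s5,s7; s0-a>s1; s0-b>s2; s1-a>s3; s1-b>s2; s2-a>s4; s2-b>s5; s3-a>s3; s3-b>s6; s4-a>s6; s4-b>s5; s5-a>s7; s5-b>s8; s6-a>s6; s6-b>s9; s7-a>s9; s7-b>s8; s8-a>s10; s8-b>s11; s9-a>s9; s9-b>s12; s10-a>s12; s10-b>s11; s11-a>s13; s11-b>s0; s12-a>s12; s12-b>s14; s13-a>s14; s13-b>s0; s14-a>s14; s14-b>s3

Handle the two conditions separately and then intersect. The first has 3 states tracking partial matches of the forbidden pattern `aa`; the second has 5 states tracking the count of `b`s modulo 5. A product state is a pair (one from each), accepting exactly when both do.
A 15-state machine:
          a    b  
>  s0     s1   s2 
   s1     s3   s2 
   s2     s4   s5 
   s3     s3   s6 
   s4     s6   s5 
 * s5     s7   s8 
   s6     s6   s9 
 * s7     s9   s8 
   s8    s10  s11 
   s9     s9  s12 
   s10   s12  s11 
   s11   s13   s0 
   s12   s12  s14 
   s13   s14   s0 
   s14   s14   s3 
(> = start, * = accepting)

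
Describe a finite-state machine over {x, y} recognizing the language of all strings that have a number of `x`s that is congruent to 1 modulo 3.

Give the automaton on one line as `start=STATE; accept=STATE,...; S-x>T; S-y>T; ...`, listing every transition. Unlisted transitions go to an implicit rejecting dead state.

Keep the running count of `x`s modulo 3: each `x` advances along the cycle A → B → C → A while other symbols loop. Accept at B.
A 3-state machine:
       x  y 
>  A   B  A 
 * B   C  B 
   C   A  C 
(> = start, * = accepting)

start=A; accept=B; A-x>B; A-y>A; B-x>C; B-y>B; C-x>A; C-y>C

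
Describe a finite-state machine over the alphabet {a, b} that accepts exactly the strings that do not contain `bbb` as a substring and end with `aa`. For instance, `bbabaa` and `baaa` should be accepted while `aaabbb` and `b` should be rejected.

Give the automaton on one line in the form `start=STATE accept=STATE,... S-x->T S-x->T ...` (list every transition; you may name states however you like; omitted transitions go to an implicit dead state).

start=S0 accept=S3 S0-a->S1 S0-b->S2 S1-a->S3 S1-b->S2 S2-a->S1 S2-b->S4 S3-a->S3 S3-b->S2 S4-a->S1 S4-b->S5 S5-a->S5 S5-b->S5

Handle the two conditions separately and then intersect. The first has 4 states tracking partial matches of the forbidden pattern `bbb`; the second has 3 states tracking how much of the suffix `aa` has currently been matched. A product state is a pair (one from each), accepting exactly when both do. Equivalent product states are then merged.
With 6 states:
        a   b  
>  S0   S1  S2 
   S1   S3  S2 
   S2   S1  S4 
 * S3   S3  S2 
   S4   S1  S5 
   S5   S5  S5 
(> = start, * = accepting)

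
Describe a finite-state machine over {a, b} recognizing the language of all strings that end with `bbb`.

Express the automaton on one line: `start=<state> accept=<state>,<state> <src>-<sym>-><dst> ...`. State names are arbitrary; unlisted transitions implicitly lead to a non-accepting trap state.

Let each state record the length of the longest suffix of the input read so far that is also a prefix of `bbb`. q1 means the last symbol is `b`; q2 means the last 2 symbols are `bb`; q3 means the last 3 symbols are `bbb`. Accept only at q3, where the string currently ends in `bbb`.
        a   b  
>  q0   q0  q1 
   q1   q0  q2 
   q2   q0  q3 
 * q3   q0  q3 
(> = start, * = accepting)

start=q0 accept=q3 q0-a->q0 q0-b->q1 q1-a->q0 q1-b->q2 q2-a->q0 q2-b->q3 q3-a->q0 q3-b->q3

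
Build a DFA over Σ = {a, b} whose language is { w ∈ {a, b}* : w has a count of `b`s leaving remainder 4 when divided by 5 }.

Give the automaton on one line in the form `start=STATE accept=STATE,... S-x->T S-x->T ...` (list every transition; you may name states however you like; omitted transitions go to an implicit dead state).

The only thing that matters is how many `b`s have appeared, reduced mod 5. Use one state per residue: s0 for 0, …, s4 for 4. Reading `b` moves to the next residue; anything else stays put. s4 is accepting.
A 5-state machine:
        a   b  
>  s0   s0  s1 
   s1   s1  s2 
   s2   s2  s3 
   s3   s3  s4 
 * s4   s4  s0 
(> = start, * = accepting)

start=s0 accept=s4 s0-a->s0 s0-b->s1 s1-a->s1 s1-b->s2 s2-a->s2 s2-b->s3 s3-a->s3 s3-b->s4 s4-a->s4 s4-b->s0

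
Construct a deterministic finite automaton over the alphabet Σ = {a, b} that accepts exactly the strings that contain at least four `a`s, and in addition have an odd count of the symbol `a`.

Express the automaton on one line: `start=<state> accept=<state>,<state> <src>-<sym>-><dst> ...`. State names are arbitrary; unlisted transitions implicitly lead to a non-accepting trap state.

Run two small machines in parallel and take their product. The first has 6 states tracking the count of `a`s, saturating at 5; the second has 2 states tracking the count of `a`s modulo 2. A product state is a pair (one from each), accepting exactly when both do. After merging equivalent states the machine shrinks.
        a   b  
>  S0   S1  S0 
   S1   S2  S1 
   S2   S3  S2 
   S3   S4  S3 
   S4   S5  S4 
 * S5   S4  S5 
(> = start, * = accepting)

start=S0 accept=S5 S0-a->S1 S0-b->S0 S1-a->S2 S1-b->S1 S2-a->S3 S2-b->S2 S3-a->S4 S3-b->S3 S4-a->S5 S4-b->S4 S5-a->S4 S5-b->S5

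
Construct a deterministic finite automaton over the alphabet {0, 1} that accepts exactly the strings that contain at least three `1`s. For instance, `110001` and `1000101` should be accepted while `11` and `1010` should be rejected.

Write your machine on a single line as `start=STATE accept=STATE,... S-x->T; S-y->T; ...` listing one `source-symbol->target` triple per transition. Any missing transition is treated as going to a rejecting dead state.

Only the number of `1`s matters, and only up to 4. Make a chain q0 → q1 → q2 → q3 → q4 advanced by each `1` (with q4 absorbing); every other symbol self-loops. The accepting set is {q3, q4}.
With 5 states:
        0   1  
>  q0   q0  q1 
   q1   q1  q2 
   q2   q2  q3 
 * q3   q3  q4 
 * q4   q4  q4 
(> = start, * = accepting)

start=q0; accept=q3,q4; q0-0->q0; q0-1->q1; q1-0->q1; q1-1->q2; q2-0->q2; q2-1->q3; q3-0->q3; q3-1->q4; q4-0->q4; q4-1->q4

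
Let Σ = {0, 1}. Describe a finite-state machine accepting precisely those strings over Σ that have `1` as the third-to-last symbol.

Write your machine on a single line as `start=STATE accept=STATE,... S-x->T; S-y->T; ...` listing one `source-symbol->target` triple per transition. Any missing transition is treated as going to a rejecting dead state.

start=A; accept=L,M,N,O; A-0->B; A-1->C; B-0->D; B-1->E; C-0->F; C-1->G; D-0->H; D-1->I; E-0->J; E-1->K; F-0->L; F-1->M; G-0->N; G-1->O; H-0->H; H-1->I; I-0->J; I-1->K; J-0->L; J-1->M; K-0->N; K-1->O; L-0->H; L-1->I; M-0->J; M-1->K; N-0->L; N-1->M; O-0->N; O-1->O

Because acceptance depends on a position counted from the end, the machine has to buffer the most recent 3 symbols. Make each state the string of the last up-to-3 symbols read; on input `x` shift the window left and append `x`. Accept when the buffered window has length 3 and begins with `1`.
       0  1 
>  A   B  C 
   B   D  E 
   C   F  G 
   D   H  I 
   E   J  K 
   F   L  M 
   G   N  O 
   H   H  I 
   I   J  K 
   J   L  M 
   K   N  O 
 * L   H  I 
 * M   J  K 
 * N   L  M 
 * O   N  O 
(> = start, * = accepting)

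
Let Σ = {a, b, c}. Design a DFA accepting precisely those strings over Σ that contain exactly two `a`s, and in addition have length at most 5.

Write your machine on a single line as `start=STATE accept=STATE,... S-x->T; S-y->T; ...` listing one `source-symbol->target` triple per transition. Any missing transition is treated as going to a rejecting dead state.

start=q0; accept=q3,q7,q10,q12; q0-a->q1; q0-b->q2; q0-c->q2; q1-a->q3; q1-b->q4; q1-c->q4; q2-a->q4; q2-b->q5; q2-c->q5; q3-a->q6; q3-b->q7; q3-c->q7; q4-a->q7; q4-b->q8; q4-c->q8; q5-a->q8; q5-b->q9; q5-c->q9; q6-a->q6; q6-b->q6; q6-c->q6; q7-a->q6; q7-b->q10; q7-c->q10; q8-a->q10; q8-b->q11; q8-c->q11; q9-a->q11; q9-b->q6; q9-c->q6; q10-a->q6; q10-b->q12; q10-c->q12; q11-a->q12; q11-b->q6; q11-c->q6; q12-a->q6; q12-b->q6; q12-c->q6

Run two small machines in parallel and take their product. One (4 states) tracks the count of `a`s, saturating at 3; the other (7 states) tracks the input length, saturating at 6. Each combined state is a pair, one component from each; accept when both components accept. After merging equivalent states the machine shrinks.
With 13 states:
          a    b    c  
>  q0     q1   q2   q2 
   q1     q3   q4   q4 
   q2     q4   q5   q5 
 * q3     q6   q7   q7 
   q4     q7   q8   q8 
   q5     q8   q9   q9 
   q6     q6   q6   q6 
 * q7     q6  q10  q10 
   q8    q10  q11  q11 
   q9    q11   q6   q6 
 * q10    q6  q12  q12 
   q11   q12   q6   q6 
 * q12    q6   q6   q6 
(> = start, * = accepting)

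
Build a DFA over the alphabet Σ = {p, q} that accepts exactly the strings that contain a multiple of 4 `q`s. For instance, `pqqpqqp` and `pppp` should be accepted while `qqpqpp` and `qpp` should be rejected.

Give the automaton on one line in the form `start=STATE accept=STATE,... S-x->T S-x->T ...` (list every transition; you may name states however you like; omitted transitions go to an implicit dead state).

Keep the running count of `q`s modulo 4: each `q` advances along the cycle A → B → C → D → A while other symbols loop. Accept at A.
With 4 states:
       p  q 
>* A   A  B 
   B   B  C 
   C   C  D 
   D   D  A 
(> = start, * = accepting)

start=A accept=A A-p->A A-q->B B-p->B B-q->C C-p->C C-q->D D-p->D D-q->A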